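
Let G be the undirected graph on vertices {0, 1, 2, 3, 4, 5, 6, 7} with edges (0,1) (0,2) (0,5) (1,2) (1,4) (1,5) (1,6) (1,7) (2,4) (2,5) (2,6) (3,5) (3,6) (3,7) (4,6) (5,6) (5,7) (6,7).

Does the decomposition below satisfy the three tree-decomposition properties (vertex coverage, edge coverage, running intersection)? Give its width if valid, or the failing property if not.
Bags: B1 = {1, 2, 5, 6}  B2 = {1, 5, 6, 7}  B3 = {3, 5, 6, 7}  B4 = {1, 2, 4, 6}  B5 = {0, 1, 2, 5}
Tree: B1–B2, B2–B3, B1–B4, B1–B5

Vertex coverage: the bags together contain {0, 1, 2, 3, 4, 5, 6, 7}, the full vertex set. Edge coverage: each edge of G has both endpoints in at least one bag. Running intersection: for every vertex, the bags containing it form a connected subtree. All three properties hold, so this is a valid tree decomposition of width max|bag| − 1 = 3, and hence tw(G) ≤ 3.

Yes; width 3.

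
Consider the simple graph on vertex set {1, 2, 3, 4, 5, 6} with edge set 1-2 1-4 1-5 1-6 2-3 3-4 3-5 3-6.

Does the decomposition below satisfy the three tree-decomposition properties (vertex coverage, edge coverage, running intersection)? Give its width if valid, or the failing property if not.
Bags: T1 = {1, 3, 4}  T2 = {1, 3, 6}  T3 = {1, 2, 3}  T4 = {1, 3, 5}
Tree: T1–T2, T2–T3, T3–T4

Yes; width 2.

Every vertex of G appears in some bag (union = {1, 2, 3, 4, 5, 6}); every edge is covered by a bag; and for each vertex v the set of bags containing v is connected in the bag tree. The decomposition is therefore valid. The largest bag has 3 vertices, so the width is 2.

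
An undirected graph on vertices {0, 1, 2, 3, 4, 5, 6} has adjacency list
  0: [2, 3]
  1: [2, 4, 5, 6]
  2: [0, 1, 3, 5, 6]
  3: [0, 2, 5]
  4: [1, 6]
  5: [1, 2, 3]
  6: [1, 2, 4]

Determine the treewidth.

A width-2 tree decomposition is:
Bags: B1 = {2, 3, 5}  B2 = {0, 2, 3}  B3 = {1, 2, 5}  B4 = {1, 2, 6}  B5 = {1, 4, 6}
Tree: B1–B2, B1–B3, B3–B4, B4–B5
The largest bag has 3 vertices, giving width 2; this decomposition certifies tw(G) ≤ 2. Conversely, {0, 2, 3} is a clique of size 3, and the vertices of any clique must share a bag in every tree decomposition; so some bag has ≥ 3 vertices and tw(G) ≥ 2. Therefore the treewidth is 2.

2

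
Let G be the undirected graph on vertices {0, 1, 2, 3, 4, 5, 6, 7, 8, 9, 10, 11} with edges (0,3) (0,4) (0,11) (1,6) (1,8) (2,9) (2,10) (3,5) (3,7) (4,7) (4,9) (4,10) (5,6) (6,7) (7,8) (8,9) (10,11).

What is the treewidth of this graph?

A width-3 tree decomposition is:
Bags: B1 = {1, 3, 5, 6}  B2 = {1, 3, 6, 7}  B3 = {1, 3, 7, 8}  B4 = {0, 3, 7, 8}  B5 = {0, 4, 7, 8}  B6 = {0, 4, 8, 9}  B7 = {0, 4, 9, 11}  B8 = {4, 9, 10, 11}  B9 = {2, 9, 10, 11}
Tree: B1–B2, B2–B3, B3–B4, B4–B5, B5–B6, B6–B7, B7–B8, B8–B9
Every bag has size at most 4, so the width is 4 − 1 = 3 and tw(G) ≤ 3. For the lower bound: the 4 vertex sets {1,5,6}, {3}, {7}, {0,4,8,9} are disjoint, each induces a connected subgraph, and every pair is joined by at least one edge of G. Contracting each set to a single vertex therefore yields K_{4} as a minor, and since treewidth is minor-monotone, tw(G) ≥ tw(K_{4}) = 3. The upper and lower bounds meet at 3, so that is the treewidth.

3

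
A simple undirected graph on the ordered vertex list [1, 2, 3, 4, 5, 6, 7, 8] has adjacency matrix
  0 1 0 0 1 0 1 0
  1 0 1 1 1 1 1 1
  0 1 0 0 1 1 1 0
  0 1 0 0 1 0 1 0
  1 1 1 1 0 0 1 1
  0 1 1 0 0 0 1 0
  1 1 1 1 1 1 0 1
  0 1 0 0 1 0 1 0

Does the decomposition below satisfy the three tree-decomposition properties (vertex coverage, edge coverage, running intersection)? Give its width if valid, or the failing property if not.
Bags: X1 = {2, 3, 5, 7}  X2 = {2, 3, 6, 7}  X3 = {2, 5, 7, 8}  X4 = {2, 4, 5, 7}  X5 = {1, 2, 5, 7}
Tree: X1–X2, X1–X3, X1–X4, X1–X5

Yes; width 3.

Checking the three conditions: (i) the bags cover all of {1, 2, 3, 4, 5, 6, 7, 8}; (ii) for each edge, some bag contains both endpoints; (iii) the bags containing any fixed vertex form a subtree. All hold, so the decomposition is valid with width 4 − 1 = 3.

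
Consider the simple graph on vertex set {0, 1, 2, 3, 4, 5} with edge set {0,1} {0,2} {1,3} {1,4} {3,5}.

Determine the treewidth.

1

A width-1 tree decomposition is:
Bags: B1 = {0, 1}  B2 = {1, 4}  B3 = {1, 3}  B4 = {0, 2}  B5 = {3, 5}
Tree: B1–B2, B2–B3, B1–B4, B3–B5
Each bag holds 2 vertices, so the decomposition has width 1, which upper-bounds the treewidth. Since G has at least one edge (e.g. 1–0), it is not an edgeless graph, so tw(G) ≥ 1. The upper and lower bounds meet at 1, so that is the treewidth.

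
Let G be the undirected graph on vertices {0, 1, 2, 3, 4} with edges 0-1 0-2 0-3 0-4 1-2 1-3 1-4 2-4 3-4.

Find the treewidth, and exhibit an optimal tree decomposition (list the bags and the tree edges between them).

Treewidth 3.
One such decomposition:
Bags: B1 = {0, 1, 3, 4}  B2 = {0, 1, 2, 4}
Tree: B1–B2

Each bag holds 4 vertices, so the decomposition has width 3, which upper-bounds the treewidth. For the lower bound, the 4 vertices {0, 1, 2, 4} are pairwise adjacent, and any tree decomposition puts a clique entirely inside one bag — forcing width ≥ 3. Hence tw(G) = 3 exactly.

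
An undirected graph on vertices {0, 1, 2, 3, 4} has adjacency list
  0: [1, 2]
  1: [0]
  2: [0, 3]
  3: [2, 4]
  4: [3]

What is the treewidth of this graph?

1

A width-1 tree decomposition is:
Bags: B1 = {0, 1}  B2 = {0, 2}  B3 = {2, 3}  B4 = {3, 4}
Tree: B1–B2, B2–B3, B3–B4
Each bag holds 2 vertices, so the decomposition has width 1, which upper-bounds the treewidth. Since G has at least one edge (e.g. 1–0), it is not an edgeless graph, so tw(G) ≥ 1. The upper and lower bounds meet at 1, so that is the treewidth.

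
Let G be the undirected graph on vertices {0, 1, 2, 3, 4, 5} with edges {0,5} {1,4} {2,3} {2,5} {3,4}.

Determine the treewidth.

A width-1 tree decomposition is:
Bags: B1 = {1, 4}  B2 = {3, 4}  B3 = {2, 3}  B4 = {2, 5}  B5 = {0, 5}
Tree: B1–B2, B2–B3, B3–B4, B4–B5
Each bag holds 2 vertices, so the decomposition has width 1, which upper-bounds the treewidth. Since G has at least one edge (e.g. 1–4), it is not an edgeless graph, so tw(G) ≥ 1. Combining the bounds, tw(G) = 1.

1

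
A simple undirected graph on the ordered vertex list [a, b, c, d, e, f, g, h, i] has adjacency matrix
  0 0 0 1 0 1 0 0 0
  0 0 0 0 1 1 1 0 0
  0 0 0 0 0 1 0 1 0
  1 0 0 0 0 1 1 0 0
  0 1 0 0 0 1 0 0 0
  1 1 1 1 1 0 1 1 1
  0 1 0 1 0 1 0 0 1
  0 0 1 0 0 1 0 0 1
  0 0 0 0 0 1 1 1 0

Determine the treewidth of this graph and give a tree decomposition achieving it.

Treewidth 2.
Bags: B1 = {d, f, g}  B2 = {b, f, g}  B3 = {b, e, f}  B4 = {f, g, i}  B5 = {f, h, i}  B6 = {c, f, h}  B7 = {a, d, f}
Tree: B1–B2, B2–B3, B2–B4, B4–B5, B5–B6, B1–B7

The largest bag has 3 vertices, giving width 2; this decomposition certifies tw(G) ≤ 2. On the other hand G contains the 3-clique {d, f, g}. A clique must lie in a single bag of any decomposition, so no decomposition can have width below 2. Therefore the treewidth is 2.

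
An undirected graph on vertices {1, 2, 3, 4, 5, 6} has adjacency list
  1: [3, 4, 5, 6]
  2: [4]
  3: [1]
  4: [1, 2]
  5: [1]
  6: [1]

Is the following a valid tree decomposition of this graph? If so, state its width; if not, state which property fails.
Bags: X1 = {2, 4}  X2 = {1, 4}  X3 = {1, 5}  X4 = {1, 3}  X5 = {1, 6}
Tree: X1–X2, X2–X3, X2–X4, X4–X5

Yes; width 1.

Every vertex of G appears in some bag (union = {1, 2, 3, 4, 5, 6}); every edge is covered by a bag; and for each vertex v the set of bags containing v is connected in the bag tree. The decomposition is therefore valid. The largest bag has 2 vertices, so the width is 1.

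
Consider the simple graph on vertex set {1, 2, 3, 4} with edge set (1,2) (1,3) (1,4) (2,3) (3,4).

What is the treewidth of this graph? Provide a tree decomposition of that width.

Every bag has size at most 3, so the width is 3 − 1 = 2 and tw(G) ≤ 2. Conversely, {1, 2, 3} is a clique of size 3, and the vertices of any clique must share a bag in every tree decomposition; so some bag has ≥ 3 vertices and tw(G) ≥ 2. The upper and lower bounds meet at 2, so that is the treewidth.

Treewidth 2.
One such decomposition:
Bags: B1 = {1, 3, 4}  B2 = {1, 2, 3}
Tree: B1–B2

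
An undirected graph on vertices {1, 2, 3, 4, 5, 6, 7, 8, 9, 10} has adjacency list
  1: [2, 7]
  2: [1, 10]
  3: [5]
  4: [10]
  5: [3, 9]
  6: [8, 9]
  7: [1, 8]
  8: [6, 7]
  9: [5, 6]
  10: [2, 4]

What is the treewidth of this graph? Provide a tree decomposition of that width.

Treewidth 1.
One optimal decomposition is:
Bags: B1 = {4, 10}  B2 = {2, 10}  B3 = {1, 2}  B4 = {1, 7}  B5 = {7, 8}  B6 = {6, 8}  B7 = {6, 9}  B8 = {5, 9}  B9 = {3, 5}
Tree: B1–B2, B2–B3, B3–B4, B4–B5, B5–B6, B6–B7, B7–B8, B8–B9

Every bag has size at most 2, so the width is 2 − 1 = 1 and tw(G) ≤ 1. Since G has at least one edge (e.g. 4–10), it is not an edgeless graph, so tw(G) ≥ 1. Hence tw(G) = 1 exactly.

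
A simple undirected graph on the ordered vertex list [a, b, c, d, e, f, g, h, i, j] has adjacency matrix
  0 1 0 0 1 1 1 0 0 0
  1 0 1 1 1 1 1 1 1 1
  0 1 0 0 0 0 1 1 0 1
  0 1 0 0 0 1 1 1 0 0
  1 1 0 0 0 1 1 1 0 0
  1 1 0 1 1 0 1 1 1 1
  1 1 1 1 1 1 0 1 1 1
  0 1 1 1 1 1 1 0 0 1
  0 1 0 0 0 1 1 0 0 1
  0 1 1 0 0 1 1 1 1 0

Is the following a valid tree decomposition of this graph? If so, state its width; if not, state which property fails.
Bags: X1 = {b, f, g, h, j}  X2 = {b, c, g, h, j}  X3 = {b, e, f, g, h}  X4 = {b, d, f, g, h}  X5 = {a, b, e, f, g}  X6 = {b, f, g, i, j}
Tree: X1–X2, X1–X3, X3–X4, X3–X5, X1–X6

Every vertex of G appears in some bag (union = {a, b, c, d, e, f, g, h, i, j}); every edge is covered by a bag; and for each vertex v the set of bags containing v is connected in the bag tree. The decomposition is therefore valid. The largest bag has 5 vertices, so the width is 4.

Yes; width 4.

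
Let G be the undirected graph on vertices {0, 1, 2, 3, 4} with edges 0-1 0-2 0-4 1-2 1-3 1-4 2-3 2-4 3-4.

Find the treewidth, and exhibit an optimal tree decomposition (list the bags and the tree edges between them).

Treewidth 3.
One optimal decomposition is:
Bags: B1 = {1, 2, 3, 4}  B2 = {0, 1, 2, 4}
Tree: B1–B2

Each bag holds 4 vertices, so the decomposition has width 3, which upper-bounds the treewidth. For the lower bound, the 4 vertices {0, 1, 2, 4} are pairwise adjacent, and any tree decomposition puts a clique entirely inside one bag — forcing width ≥ 3. Combining the bounds, tw(G) = 3.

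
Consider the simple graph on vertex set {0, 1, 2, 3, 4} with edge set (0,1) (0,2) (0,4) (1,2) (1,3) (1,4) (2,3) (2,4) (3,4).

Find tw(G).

3

A width-3 tree decomposition is:
Bags: B1 = {1, 2, 3, 4}  B2 = {0, 1, 2, 4}
Tree: B1–B2
Every bag has size at most 4, so the width is 4 − 1 = 3 and tw(G) ≤ 3. Conversely, {0, 1, 2, 4} is a clique of size 4, and the vertices of any clique must share a bag in every tree decomposition; so some bag has ≥ 4 vertices and tw(G) ≥ 3. The upper and lower bounds meet at 3, so that is the treewidth.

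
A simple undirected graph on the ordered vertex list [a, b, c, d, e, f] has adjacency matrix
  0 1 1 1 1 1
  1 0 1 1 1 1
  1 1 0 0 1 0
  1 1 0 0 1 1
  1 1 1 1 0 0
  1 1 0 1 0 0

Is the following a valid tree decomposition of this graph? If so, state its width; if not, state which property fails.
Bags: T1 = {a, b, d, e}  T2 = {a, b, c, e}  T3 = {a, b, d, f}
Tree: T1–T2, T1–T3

Vertex coverage: the bags together contain {a, b, c, d, e, f}, the full vertex set. Edge coverage: each edge of G has both endpoints in at least one bag. Running intersection: for every vertex, the bags containing it form a connected subtree. All three properties hold, so this is a valid tree decomposition of width max|bag| − 1 = 3, and hence tw(G) ≤ 3.

Yes; width 3.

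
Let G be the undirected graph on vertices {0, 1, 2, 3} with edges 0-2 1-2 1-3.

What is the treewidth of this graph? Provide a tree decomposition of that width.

Treewidth 1.
One such decomposition:
Bags: B1 = {0, 2}  B2 = {1, 2}  B3 = {1, 3}
Tree: B1–B2, B2–B3

The largest bag has 2 vertices, giving width 1; this decomposition certifies tw(G) ≤ 1. Since G has at least one edge (e.g. 2–0), it is not an edgeless graph, so tw(G) ≥ 1. Hence tw(G) = 1 exactly.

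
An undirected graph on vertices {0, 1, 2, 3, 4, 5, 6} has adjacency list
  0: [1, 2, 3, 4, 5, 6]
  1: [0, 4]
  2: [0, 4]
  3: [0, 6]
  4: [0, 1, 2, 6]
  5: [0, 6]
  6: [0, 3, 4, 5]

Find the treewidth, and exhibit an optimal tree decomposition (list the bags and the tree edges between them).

Treewidth 2.
One optimal decomposition is:
Bags: B1 = {0, 4, 6}  B2 = {0, 1, 4}  B3 = {0, 2, 4}  B4 = {0, 5, 6}  B5 = {0, 3, 6}
Tree: B1–B2, B1–B3, B1–B4, B4–B5

The largest bag has 3 vertices, giving width 2; this decomposition certifies tw(G) ≤ 2. On the other hand G contains the 3-clique {0, 3, 6}. A clique must lie in a single bag of any decomposition, so no decomposition can have width below 2. Combining the bounds, tw(G) = 2.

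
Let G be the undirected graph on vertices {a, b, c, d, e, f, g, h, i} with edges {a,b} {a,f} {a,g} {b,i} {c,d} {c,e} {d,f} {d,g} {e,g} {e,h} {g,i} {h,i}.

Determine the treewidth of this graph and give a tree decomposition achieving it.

Each bag holds 4 vertices, so the decomposition has width 3, which upper-bounds the treewidth. For the lower bound: the 4 vertex sets {c,e,h}, {i}, {g}, {a,b,d,f} are disjoint, each induces a connected subgraph, and every pair is joined by at least one edge of G. Contracting each set to a single vertex therefore yields K_{4} as a minor, and since treewidth is minor-monotone, tw(G) ≥ tw(K_{4}) = 3. The upper and lower bounds meet at 3, so that is the treewidth.

Treewidth 3.
One such decomposition:
Bags: B1 = {c, e, h, i}  B2 = {c, e, g, i}  B3 = {c, d, g, i}  B4 = {b, d, g, i}  B5 = {a, b, d, g}  B6 = {a, b, d, f}
Tree: B1–B2, B2–B3, B3–B4, B4–B5, B5–B6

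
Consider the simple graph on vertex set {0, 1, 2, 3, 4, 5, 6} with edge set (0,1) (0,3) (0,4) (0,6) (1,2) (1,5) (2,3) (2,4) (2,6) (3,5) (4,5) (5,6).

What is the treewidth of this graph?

A width-3 tree decomposition is:
Bags: B1 = {0, 2, 4, 5}  B2 = {0, 1, 2, 5}  B3 = {0, 2, 3, 5}  B4 = {0, 2, 5, 6}
Tree: B1–B2, B2–B3, B3–B4
The largest bag has 4 vertices, giving width 3; this decomposition certifies tw(G) ≤ 3. For the lower bound: the 4 vertex sets {2,4}, {1,5}, {0}, {3} are disjoint, each induces a connected subgraph, and every pair is joined by at least one edge of G. Contracting each set to a single vertex therefore yields K_{4} as a minor, and since treewidth is minor-monotone, tw(G) ≥ tw(K_{4}) = 3. Combining the bounds, tw(G) = 3.

3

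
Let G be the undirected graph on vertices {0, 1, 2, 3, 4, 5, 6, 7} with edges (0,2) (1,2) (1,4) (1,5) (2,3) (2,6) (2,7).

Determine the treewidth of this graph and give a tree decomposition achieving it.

Treewidth 1.
One optimal decomposition is:
Bags: B1 = {1, 2}  B2 = {2, 3}  B3 = {2, 7}  B4 = {2, 6}  B5 = {1, 4}  B6 = {1, 5}  B7 = {0, 2}
Tree: B1–B2, B2–B3, B1–B4, B1–B5, B1–B6, B3–B7

Every bag has size at most 2, so the width is 2 − 1 = 1 and tw(G) ≤ 1. G has an edge, so its treewidth is at least 1. Therefore the treewidth is 1.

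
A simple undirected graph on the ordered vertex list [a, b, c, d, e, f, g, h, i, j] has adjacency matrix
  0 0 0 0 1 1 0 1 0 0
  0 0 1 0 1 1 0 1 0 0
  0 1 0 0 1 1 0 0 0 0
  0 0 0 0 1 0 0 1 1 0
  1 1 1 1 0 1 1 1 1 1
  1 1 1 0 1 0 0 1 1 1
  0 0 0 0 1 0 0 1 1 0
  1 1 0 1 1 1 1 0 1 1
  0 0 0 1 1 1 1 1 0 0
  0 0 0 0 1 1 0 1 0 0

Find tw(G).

A width-3 tree decomposition is:
Bags: B1 = {b, e, f, h}  B2 = {e, f, h, i}  B3 = {a, e, f, h}  B4 = {e, f, h, j}  B5 = {e, g, h, i}  B6 = {b, c, e, f}  B7 = {d, e, h, i}
Tree: B1–B2, B2–B3, B1–B4, B2–B5, B1–B6, B2–B7
Every bag has size at most 4, so the width is 4 − 1 = 3 and tw(G) ≤ 3. On the other hand G contains the 4-clique {d, e, h, i}. A clique must lie in a single bag of any decomposition, so no decomposition can have width below 3. Combining the bounds, tw(G) = 3.

3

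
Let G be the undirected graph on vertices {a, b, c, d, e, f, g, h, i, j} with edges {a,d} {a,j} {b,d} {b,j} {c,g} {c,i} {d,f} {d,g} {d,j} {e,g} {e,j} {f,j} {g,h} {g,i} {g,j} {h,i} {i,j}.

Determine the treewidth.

A width-2 tree decomposition is:
Bags: B1 = {d, g, j}  B2 = {b, d, j}  B3 = {e, g, j}  B4 = {g, i, j}  B5 = {g, h, i}  B6 = {a, d, j}  B7 = {c, g, i}  B8 = {d, f, j}
Tree: B1–B2, B1–B3, B1–B4, B4–B5, B2–B6, B4–B7, B2–B8
The largest bag has 3 vertices, giving width 2; this decomposition certifies tw(G) ≤ 2. On the other hand G contains the 3-clique {d, g, j}. A clique must lie in a single bag of any decomposition, so no decomposition can have width below 2. Hence tw(G) = 2 exactly.

2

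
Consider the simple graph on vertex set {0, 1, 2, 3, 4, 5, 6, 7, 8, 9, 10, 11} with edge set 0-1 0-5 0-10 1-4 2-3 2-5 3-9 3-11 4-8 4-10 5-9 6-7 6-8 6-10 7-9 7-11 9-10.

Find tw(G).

3

A width-3 tree decomposition is:
Bags: B1 = {0, 1, 4, 8}  B2 = {0, 4, 8, 10}  B3 = {0, 6, 8, 10}  B4 = {0, 5, 6, 10}  B5 = {5, 6, 9, 10}  B6 = {5, 6, 7, 9}  B7 = {2, 5, 7, 9}  B8 = {2, 3, 7, 9}  B9 = {2, 3, 7, 11}
Tree: B1–B2, B2–B3, B3–B4, B4–B5, B5–B6, B6–B7, B7–B8, B8–B9
The largest bag has 4 vertices, giving width 3; this decomposition certifies tw(G) ≤ 3. For the lower bound: the 4 vertex sets {1,4,8}, {0}, {10}, {5,6,7,9} are disjoint, each induces a connected subgraph, and every pair is joined by at least one edge of G. Contracting each set to a single vertex therefore yields K_{4} as a minor, and since treewidth is minor-monotone, tw(G) ≥ tw(K_{4}) = 3. The upper and lower bounds meet at 3, so that is the treewidth.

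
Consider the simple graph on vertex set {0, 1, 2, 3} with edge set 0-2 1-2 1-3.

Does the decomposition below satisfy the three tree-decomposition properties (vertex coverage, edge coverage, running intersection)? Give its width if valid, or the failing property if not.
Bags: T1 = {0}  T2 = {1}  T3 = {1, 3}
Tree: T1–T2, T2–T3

A tree decomposition must satisfy three properties: every vertex lies in some bag; for every edge, both endpoints lie together in some bag; and for every vertex, the bags containing it form a connected subtree. Here vertex 2 appears in no bag, so the decomposition is invalid.

No — vertex 2 appears in no bag.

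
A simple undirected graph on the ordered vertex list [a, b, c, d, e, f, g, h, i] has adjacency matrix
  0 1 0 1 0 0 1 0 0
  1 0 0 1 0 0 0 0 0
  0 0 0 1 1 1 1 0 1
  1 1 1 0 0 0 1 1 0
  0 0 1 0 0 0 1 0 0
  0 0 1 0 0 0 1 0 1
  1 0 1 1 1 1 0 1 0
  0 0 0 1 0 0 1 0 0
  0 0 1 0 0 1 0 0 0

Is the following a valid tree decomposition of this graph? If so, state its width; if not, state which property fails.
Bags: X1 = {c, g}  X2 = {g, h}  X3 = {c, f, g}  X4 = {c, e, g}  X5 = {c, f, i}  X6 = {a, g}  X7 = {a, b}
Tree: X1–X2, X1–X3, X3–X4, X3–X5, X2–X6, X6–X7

A tree decomposition must satisfy three properties: every vertex lies in some bag; for every edge, both endpoints lie together in some bag; and for every vertex, the bags containing it form a connected subtree. Here vertex d appears in no bag, so the decomposition is invalid.

No — vertex d appears in no bag.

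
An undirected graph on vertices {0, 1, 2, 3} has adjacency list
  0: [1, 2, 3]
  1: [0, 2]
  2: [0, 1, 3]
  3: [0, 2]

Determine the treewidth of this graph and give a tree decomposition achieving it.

The largest bag has 3 vertices, giving width 2; this decomposition certifies tw(G) ≤ 2. Conversely, {0, 1, 2} is a clique of size 3, and the vertices of any clique must share a bag in every tree decomposition; so some bag has ≥ 3 vertices and tw(G) ≥ 2. Hence tw(G) = 2 exactly.

Treewidth 2.
Bags: B1 = {0, 2, 3}  B2 = {0, 1, 2}
Tree: B1–B2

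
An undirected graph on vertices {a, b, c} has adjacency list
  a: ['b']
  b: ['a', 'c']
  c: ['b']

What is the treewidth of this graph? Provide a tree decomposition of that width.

Each bag holds 2 vertices, so the decomposition has width 1, which upper-bounds the treewidth. G has an edge, so its treewidth is at least 1. Hence tw(G) = 1 exactly.

Treewidth 1.
One such decomposition:
Bags: B1 = {b, c}  B2 = {a, b}
Tree: B1–B2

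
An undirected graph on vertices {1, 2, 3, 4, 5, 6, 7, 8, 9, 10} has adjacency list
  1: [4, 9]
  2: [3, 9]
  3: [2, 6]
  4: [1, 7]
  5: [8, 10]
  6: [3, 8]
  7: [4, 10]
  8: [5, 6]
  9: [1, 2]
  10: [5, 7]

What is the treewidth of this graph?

A width-2 tree decomposition is:
Bags: B1 = {5, 7, 10}  B2 = {4, 5, 7}  B3 = {1, 4, 5}  B4 = {1, 5, 9}  B5 = {2, 5, 9}  B6 = {2, 3, 5}  B7 = {3, 5, 6}  B8 = {5, 6, 8}
Tree: B1–B2, B2–B3, B3–B4, B4–B5, B5–B6, B6–B7, B7–B8
The largest bag has 3 vertices, giving width 2; this decomposition certifies tw(G) ≤ 2. The edges 5–10–7–4–1–9–2–3–6–8–5 form a cycle, so G is not a tree and its treewidth is at least 2. Therefore the treewidth is 2.

2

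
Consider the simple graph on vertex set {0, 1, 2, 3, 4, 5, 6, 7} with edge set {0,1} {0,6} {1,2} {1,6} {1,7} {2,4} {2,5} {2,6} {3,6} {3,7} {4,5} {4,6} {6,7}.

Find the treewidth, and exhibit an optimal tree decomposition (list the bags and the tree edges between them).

Treewidth 2.
One optimal decomposition is:
Bags: B1 = {1, 2, 6}  B2 = {1, 6, 7}  B3 = {2, 4, 6}  B4 = {0, 1, 6}  B5 = {2, 4, 5}  B6 = {3, 6, 7}
Tree: B1–B2, B1–B3, B1–B4, B3–B5, B2–B6

The largest bag has 3 vertices, giving width 2; this decomposition certifies tw(G) ≤ 2. Conversely, {2, 4, 5} is a clique of size 3, and the vertices of any clique must share a bag in every tree decomposition; so some bag has ≥ 3 vertices and tw(G) ≥ 2. The upper and lower bounds meet at 2, so that is the treewidth.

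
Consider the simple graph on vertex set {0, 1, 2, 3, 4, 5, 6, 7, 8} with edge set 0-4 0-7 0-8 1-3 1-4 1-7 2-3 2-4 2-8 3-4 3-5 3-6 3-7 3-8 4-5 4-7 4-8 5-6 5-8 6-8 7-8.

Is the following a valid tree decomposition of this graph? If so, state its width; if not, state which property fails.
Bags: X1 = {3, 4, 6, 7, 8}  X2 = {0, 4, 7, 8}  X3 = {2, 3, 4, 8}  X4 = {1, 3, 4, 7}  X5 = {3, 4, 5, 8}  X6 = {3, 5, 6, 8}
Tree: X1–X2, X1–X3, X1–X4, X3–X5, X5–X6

A tree decomposition must satisfy three properties: every vertex lies in some bag; for every edge, both endpoints lie together in some bag; and for every vertex, the bags containing it form a connected subtree. Here bags containing vertex 6 are not connected in the tree, so the decomposition is invalid.

No — bags containing vertex 6 are not connected in the tree.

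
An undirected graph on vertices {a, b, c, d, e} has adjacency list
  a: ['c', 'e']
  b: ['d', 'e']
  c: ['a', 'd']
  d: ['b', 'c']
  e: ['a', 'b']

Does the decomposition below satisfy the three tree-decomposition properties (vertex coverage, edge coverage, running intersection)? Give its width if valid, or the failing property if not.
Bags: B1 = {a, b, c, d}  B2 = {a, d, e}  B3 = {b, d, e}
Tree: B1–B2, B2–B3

No — bags containing vertex b are not connected in the tree.

A tree decomposition must satisfy three properties: every vertex lies in some bag; for every edge, both endpoints lie together in some bag; and for every vertex, the bags containing it form a connected subtree. Here bags containing vertex b are not connected in the tree, so the decomposition is invalid.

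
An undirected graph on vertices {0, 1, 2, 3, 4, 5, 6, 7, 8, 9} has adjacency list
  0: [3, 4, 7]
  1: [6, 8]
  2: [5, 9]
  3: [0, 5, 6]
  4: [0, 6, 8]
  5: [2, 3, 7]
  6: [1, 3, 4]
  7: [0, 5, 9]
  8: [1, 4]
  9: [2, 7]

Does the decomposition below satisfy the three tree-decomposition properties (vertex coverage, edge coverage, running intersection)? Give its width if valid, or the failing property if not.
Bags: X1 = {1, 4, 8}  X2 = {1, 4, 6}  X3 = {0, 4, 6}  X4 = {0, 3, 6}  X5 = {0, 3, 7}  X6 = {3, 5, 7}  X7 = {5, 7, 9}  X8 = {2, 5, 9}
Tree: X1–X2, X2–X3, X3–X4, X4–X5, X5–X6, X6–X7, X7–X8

Yes; width 2.

Checking the three conditions: (i) the bags cover all of {0, 1, 2, 3, 4, 5, 6, 7, 8, 9}; (ii) for each edge, some bag contains both endpoints; (iii) the bags containing any fixed vertex form a subtree. All hold, so the decomposition is valid with width 3 − 1 = 2.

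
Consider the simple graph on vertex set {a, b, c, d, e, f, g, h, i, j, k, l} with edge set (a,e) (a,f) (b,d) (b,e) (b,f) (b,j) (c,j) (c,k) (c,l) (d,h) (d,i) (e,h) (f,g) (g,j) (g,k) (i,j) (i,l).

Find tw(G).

3

A width-3 tree decomposition is:
Bags: B1 = {c, g, k, l}  B2 = {c, g, j, l}  B3 = {g, i, j, l}  B4 = {f, g, i, j}  B5 = {b, f, i, j}  B6 = {b, d, f, i}  B7 = {a, b, d, f}  B8 = {a, b, d, e}  B9 = {a, d, e, h}
Tree: B1–B2, B2–B3, B3–B4, B4–B5, B5–B6, B6–B7, B7–B8, B8–B9
Every bag has size at most 4, so the width is 4 − 1 = 3 and tw(G) ≤ 3. For the lower bound: the 4 vertex sets {c,k,l}, {g}, {j}, {b,d,f,i} are disjoint, each induces a connected subgraph, and every pair is joined by at least one edge of G. Contracting each set to a single vertex therefore yields K_{4} as a minor, and since treewidth is minor-monotone, tw(G) ≥ tw(K_{4}) = 3. Combining the bounds, tw(G) = 3.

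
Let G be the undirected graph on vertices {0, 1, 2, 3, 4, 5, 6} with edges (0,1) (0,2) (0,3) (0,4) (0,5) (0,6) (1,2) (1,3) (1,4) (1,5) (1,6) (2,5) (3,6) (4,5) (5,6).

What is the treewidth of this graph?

3

A width-3 tree decomposition is:
Bags: B1 = {0, 1, 3, 6}  B2 = {0, 1, 5, 6}  B3 = {0, 1, 4, 5}  B4 = {0, 1, 2, 5}
Tree: B1–B2, B2–B3, B3–B4
Each bag holds 4 vertices, so the decomposition has width 3, which upper-bounds the treewidth. For the lower bound, the 4 vertices {0, 1, 3, 6} are pairwise adjacent, and any tree decomposition puts a clique entirely inside one bag — forcing width ≥ 3. The upper and lower bounds meet at 3, so that is the treewidth.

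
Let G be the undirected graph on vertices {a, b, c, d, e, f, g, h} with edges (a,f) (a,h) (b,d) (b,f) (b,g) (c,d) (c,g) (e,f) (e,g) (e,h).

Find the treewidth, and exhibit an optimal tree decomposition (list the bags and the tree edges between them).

Each bag holds 3 vertices, so the decomposition has width 2, which upper-bounds the treewidth. For the lower bound, G contains the cycle c–d–b–g–c, so G is not a forest; only forests have treewidth ≤ 1, hence tw(G) ≥ 2. Combining the bounds, tw(G) = 2.

Treewidth 2.
Bags: B1 = {c, d, g}  B2 = {b, d, g}  B3 = {b, e, g}  B4 = {b, e, f}  B5 = {e, f, h}  B6 = {a, f, h}
Tree: B1–B2, B2–B3, B3–B4, B4–B5, B5–B6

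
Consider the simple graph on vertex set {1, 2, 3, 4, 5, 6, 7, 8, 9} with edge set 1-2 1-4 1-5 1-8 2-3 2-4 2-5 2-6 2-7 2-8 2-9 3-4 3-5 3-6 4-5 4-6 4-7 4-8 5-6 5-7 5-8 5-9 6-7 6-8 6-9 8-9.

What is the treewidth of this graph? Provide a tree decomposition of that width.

Each bag holds 5 vertices, so the decomposition has width 4, which upper-bounds the treewidth. For the lower bound, the 5 vertices {2, 5, 6, 8, 9} are pairwise adjacent, and any tree decomposition puts a clique entirely inside one bag — forcing width ≥ 4. The upper and lower bounds meet at 4, so that is the treewidth.

Treewidth 4.
Bags: B1 = {2, 4, 5, 6, 8}  B2 = {2, 4, 5, 6, 7}  B3 = {1, 2, 4, 5, 8}  B4 = {2, 3, 4, 5, 6}  B5 = {2, 5, 6, 8, 9}
Tree: B1–B2, B1–B3, B2–B4, B1–B5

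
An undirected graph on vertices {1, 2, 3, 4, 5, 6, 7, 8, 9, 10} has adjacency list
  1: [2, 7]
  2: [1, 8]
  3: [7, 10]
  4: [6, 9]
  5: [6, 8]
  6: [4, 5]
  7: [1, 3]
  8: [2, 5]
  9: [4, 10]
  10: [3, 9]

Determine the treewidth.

2

A width-2 tree decomposition is:
Bags: B1 = {4, 5, 6}  B2 = {4, 5, 9}  B3 = {5, 9, 10}  B4 = {3, 5, 10}  B5 = {3, 5, 7}  B6 = {1, 5, 7}  B7 = {1, 2, 5}  B8 = {2, 5, 8}
Tree: B1–B2, B2–B3, B3–B4, B4–B5, B5–B6, B6–B7, B7–B8
Every bag has size at most 3, so the width is 3 − 1 = 2 and tw(G) ≤ 2. Since 5–6–4–9–10–3–7–1–2–8–5 is a cycle in G, G is not acyclic. Forests are exactly the graphs of treewidth ≤ 1, so tw(G) ≥ 2. Combining the bounds, tw(G) = 2.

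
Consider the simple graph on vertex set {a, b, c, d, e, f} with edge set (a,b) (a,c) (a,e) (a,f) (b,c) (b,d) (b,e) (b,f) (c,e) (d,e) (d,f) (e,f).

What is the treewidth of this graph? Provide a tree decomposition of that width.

Each bag holds 4 vertices, so the decomposition has width 3, which upper-bounds the treewidth. Conversely, {a, b, c, e} is a clique of size 4, and the vertices of any clique must share a bag in every tree decomposition; so some bag has ≥ 4 vertices and tw(G) ≥ 3. Therefore the treewidth is 3.

Treewidth 3.
One such decomposition:
Bags: B1 = {b, d, e, f}  B2 = {a, b, e, f}  B3 = {a, b, c, e}
Tree: B1–B2, B2–B3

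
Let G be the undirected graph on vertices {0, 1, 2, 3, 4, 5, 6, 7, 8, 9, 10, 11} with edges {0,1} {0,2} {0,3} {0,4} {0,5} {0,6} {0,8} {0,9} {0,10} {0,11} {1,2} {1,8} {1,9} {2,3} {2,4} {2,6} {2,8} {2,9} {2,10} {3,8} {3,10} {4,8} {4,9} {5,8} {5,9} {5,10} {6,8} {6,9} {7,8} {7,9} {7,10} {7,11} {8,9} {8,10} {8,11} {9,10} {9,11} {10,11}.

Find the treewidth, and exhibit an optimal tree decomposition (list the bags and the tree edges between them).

Every bag has size at most 5, so the width is 5 − 1 = 4 and tw(G) ≤ 4. Conversely, {0, 1, 2, 8, 9} is a clique of size 5, and the vertices of any clique must share a bag in every tree decomposition; so some bag has ≥ 5 vertices and tw(G) ≥ 4. The upper and lower bounds meet at 4, so that is the treewidth.

Treewidth 4.
One optimal decomposition is:
Bags: B1 = {0, 2, 4, 8, 9}  B2 = {0, 1, 2, 8, 9}  B3 = {0, 2, 8, 9, 10}  B4 = {0, 8, 9, 10, 11}  B5 = {7, 8, 9, 10, 11}  B6 = {0, 5, 8, 9, 10}  B7 = {0, 2, 6, 8, 9}  B8 = {0, 2, 3, 8, 10}
Tree: B1–B2, B2–B3, B3–B4, B4–B5, B4–B6, B3–B7, B3–B8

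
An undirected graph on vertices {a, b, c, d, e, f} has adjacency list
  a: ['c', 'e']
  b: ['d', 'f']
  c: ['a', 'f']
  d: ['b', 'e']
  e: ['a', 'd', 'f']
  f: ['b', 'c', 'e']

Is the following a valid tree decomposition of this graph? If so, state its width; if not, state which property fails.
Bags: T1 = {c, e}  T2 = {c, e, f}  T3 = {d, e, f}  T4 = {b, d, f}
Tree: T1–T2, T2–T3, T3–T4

No — vertex a appears in no bag.

A tree decomposition must satisfy three properties: every vertex lies in some bag; for every edge, both endpoints lie together in some bag; and for every vertex, the bags containing it form a connected subtree. Here vertex a appears in no bag, so the decomposition is invalid.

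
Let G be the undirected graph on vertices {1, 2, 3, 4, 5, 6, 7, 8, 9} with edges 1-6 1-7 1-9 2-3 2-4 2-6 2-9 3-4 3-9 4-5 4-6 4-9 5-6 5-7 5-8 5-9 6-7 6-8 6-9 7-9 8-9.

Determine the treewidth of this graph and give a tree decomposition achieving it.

The largest bag has 4 vertices, giving width 3; this decomposition certifies tw(G) ≤ 3. Conversely, {2, 3, 4, 9} is a clique of size 4, and the vertices of any clique must share a bag in every tree decomposition; so some bag has ≥ 4 vertices and tw(G) ≥ 3. Therefore the treewidth is 3.

Treewidth 3.
One optimal decomposition is:
Bags: B1 = {2, 4, 6, 9}  B2 = {4, 5, 6, 9}  B3 = {5, 6, 7, 9}  B4 = {5, 6, 8, 9}  B5 = {1, 6, 7, 9}  B6 = {2, 3, 4, 9}
Tree: B1–B2, B2–B3, B3–B4, B3–B5, B1–B6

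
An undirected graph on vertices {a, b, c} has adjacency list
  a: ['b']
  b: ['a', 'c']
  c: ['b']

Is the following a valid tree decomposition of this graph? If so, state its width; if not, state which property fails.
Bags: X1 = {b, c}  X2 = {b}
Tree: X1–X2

A tree decomposition must satisfy three properties: every vertex lies in some bag; for every edge, both endpoints lie together in some bag; and for every vertex, the bags containing it form a connected subtree. Here vertex a appears in no bag, so the decomposition is invalid.

No — vertex a appears in no bag.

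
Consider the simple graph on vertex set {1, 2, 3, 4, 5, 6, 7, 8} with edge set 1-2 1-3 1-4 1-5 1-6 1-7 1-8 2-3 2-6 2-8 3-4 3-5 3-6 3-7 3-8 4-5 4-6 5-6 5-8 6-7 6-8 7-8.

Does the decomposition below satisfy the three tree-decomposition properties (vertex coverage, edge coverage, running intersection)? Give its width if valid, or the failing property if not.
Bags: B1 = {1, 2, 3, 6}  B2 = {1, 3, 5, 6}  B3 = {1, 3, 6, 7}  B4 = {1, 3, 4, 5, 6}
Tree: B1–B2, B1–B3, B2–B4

A tree decomposition must satisfy three properties: every vertex lies in some bag; for every edge, both endpoints lie together in some bag; and for every vertex, the bags containing it form a connected subtree. Here vertex 8 appears in no bag, so the decomposition is invalid.

No — vertex 8 appears in no bag.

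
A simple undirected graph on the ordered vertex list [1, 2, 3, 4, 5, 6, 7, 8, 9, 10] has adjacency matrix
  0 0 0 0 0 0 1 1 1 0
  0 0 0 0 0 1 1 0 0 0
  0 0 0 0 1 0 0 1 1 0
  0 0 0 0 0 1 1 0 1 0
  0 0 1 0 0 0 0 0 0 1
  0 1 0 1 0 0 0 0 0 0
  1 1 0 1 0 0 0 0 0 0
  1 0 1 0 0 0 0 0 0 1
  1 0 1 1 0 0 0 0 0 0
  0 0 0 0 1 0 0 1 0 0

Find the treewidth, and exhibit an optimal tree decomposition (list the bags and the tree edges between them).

Treewidth 2.
One optimal decomposition is:
Bags: B1 = {3, 5, 10}  B2 = {3, 8, 10}  B3 = {3, 8, 9}  B4 = {1, 8, 9}  B5 = {1, 4, 9}  B6 = {1, 4, 7}  B7 = {4, 6, 7}  B8 = {2, 6, 7}
Tree: B1–B2, B2–B3, B3–B4, B4–B5, B5–B6, B6–B7, B7–B8

The largest bag has 3 vertices, giving width 2; this decomposition certifies tw(G) ≤ 2. Since 5–10–8–3–5 is a cycle in G, G is not acyclic. Forests are exactly the graphs of treewidth ≤ 1, so tw(G) ≥ 2. Combining the bounds, tw(G) = 2.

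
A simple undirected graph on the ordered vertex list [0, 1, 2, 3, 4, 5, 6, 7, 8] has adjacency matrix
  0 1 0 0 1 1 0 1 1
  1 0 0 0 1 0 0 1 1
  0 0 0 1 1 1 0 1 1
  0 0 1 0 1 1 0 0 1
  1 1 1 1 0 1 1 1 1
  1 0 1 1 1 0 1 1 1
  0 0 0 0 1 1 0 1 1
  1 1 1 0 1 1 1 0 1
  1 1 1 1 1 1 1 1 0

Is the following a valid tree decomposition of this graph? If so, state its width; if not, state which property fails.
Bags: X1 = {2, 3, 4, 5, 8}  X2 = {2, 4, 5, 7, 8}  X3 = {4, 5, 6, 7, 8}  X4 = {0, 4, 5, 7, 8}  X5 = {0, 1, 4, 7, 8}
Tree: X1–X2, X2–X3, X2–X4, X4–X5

Checking the three conditions: (i) the bags cover all of {0, 1, 2, 3, 4, 5, 6, 7, 8}; (ii) for each edge, some bag contains both endpoints; (iii) the bags containing any fixed vertex form a subtree. All hold, so the decomposition is valid with width 5 − 1 = 4.

Yes; width 4.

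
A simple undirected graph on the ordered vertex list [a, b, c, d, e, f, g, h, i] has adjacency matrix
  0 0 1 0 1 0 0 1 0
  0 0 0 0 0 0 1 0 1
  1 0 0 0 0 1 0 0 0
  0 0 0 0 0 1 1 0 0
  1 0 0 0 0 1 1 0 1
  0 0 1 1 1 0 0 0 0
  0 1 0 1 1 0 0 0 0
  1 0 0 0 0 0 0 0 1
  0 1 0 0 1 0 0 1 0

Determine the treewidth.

3

A width-3 tree decomposition is:
Bags: B1 = {a, c, h, i}  B2 = {a, c, e, i}  B3 = {c, e, f, i}  B4 = {b, e, f, i}  B5 = {b, e, f, g}  B6 = {b, d, f, g}
Tree: B1–B2, B2–B3, B3–B4, B4–B5, B5–B6
Every bag has size at most 4, so the width is 4 − 1 = 3 and tw(G) ≤ 3. For the lower bound: the 4 vertex sets {a,c,h}, {i}, {e}, {b,d,f,g} are disjoint, each induces a connected subgraph, and every pair is joined by at least one edge of G. Contracting each set to a single vertex therefore yields K_{4} as a minor, and since treewidth is minor-monotone, tw(G) ≥ tw(K_{4}) = 3. The upper and lower bounds meet at 3, so that is the treewidth.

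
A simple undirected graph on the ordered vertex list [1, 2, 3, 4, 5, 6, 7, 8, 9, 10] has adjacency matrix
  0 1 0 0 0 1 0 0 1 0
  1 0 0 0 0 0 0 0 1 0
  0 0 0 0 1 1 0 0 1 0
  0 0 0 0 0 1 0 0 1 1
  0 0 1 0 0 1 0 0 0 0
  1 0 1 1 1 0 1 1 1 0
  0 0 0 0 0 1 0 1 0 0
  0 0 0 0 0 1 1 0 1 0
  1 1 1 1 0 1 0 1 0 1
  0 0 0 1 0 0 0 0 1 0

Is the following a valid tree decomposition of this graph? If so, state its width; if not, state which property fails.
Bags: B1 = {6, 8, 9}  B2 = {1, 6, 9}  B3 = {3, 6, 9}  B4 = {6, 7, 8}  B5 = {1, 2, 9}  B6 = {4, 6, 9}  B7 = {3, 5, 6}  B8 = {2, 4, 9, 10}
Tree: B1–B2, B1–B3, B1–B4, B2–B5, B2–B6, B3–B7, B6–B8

No — bags containing vertex 2 are not connected in the tree.

A tree decomposition must satisfy three properties: every vertex lies in some bag; for every edge, both endpoints lie together in some bag; and for every vertex, the bags containing it form a connected subtree. Here bags containing vertex 2 are not connected in the tree, so the decomposition is invalid.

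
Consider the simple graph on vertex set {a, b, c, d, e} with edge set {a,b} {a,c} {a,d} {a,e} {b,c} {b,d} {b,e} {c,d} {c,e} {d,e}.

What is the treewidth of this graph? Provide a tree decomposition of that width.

With just one bag of size 5, the width is 5 − 1 = 4, so tw(G) ≤ 4. On the other hand G contains the 5-clique {a, b, c, d, e}. A clique must lie in a single bag of any decomposition, so no decomposition can have width below 4. Hence tw(G) = 4 exactly.

Treewidth 4.
One such decomposition:
Bags: B1 = {a, b, c, d, e}
Tree: (single bag)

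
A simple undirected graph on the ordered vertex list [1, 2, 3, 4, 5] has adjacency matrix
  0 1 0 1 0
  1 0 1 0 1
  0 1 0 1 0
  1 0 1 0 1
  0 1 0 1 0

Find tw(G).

2

A width-2 tree decomposition is:
Bags: B1 = {1, 2, 4}  B2 = {2, 3, 4}  B3 = {2, 4, 5}
Tree: B1–B2, B2–B3
Each bag holds 3 vertices, so the decomposition has width 2, which upper-bounds the treewidth. For the lower bound, G contains the cycle 1–2–3–4–1, so G is not a forest; only forests have treewidth ≤ 1, hence tw(G) ≥ 2. The upper and lower bounds meet at 2, so that is the treewidth.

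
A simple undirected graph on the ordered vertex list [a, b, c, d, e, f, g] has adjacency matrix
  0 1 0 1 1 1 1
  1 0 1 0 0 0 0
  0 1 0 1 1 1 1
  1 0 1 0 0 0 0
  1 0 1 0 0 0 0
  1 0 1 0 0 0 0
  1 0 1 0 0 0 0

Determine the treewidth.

A width-2 tree decomposition is:
Bags: B1 = {a, b, c}  B2 = {a, c, g}  B3 = {a, c, d}  B4 = {a, c, e}  B5 = {a, c, f}
Tree: B1–B2, B2–B3, B3–B4, B4–B5
Each bag holds 3 vertices, so the decomposition has width 2, which upper-bounds the treewidth. The edges c–b–a–g–c form a cycle, so G is not a tree and its treewidth is at least 2. Therefore the treewidth is 2.

2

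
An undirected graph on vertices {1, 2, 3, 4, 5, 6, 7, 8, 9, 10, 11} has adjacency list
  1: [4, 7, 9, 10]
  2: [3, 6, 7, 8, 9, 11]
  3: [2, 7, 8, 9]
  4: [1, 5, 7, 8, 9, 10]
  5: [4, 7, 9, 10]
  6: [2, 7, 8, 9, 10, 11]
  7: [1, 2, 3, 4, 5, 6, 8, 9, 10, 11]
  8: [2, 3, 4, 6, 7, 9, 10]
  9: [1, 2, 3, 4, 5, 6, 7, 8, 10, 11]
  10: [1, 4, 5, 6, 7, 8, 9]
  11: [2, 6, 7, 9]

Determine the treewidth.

A width-4 tree decomposition is:
Bags: B1 = {4, 7, 8, 9, 10}  B2 = {6, 7, 8, 9, 10}  B3 = {2, 6, 7, 8, 9}  B4 = {1, 4, 7, 9, 10}  B5 = {2, 6, 7, 9, 11}  B6 = {2, 3, 7, 8, 9}  B7 = {4, 5, 7, 9, 10}
Tree: B1–B2, B2–B3, B1–B4, B3–B5, B3–B6, B4–B7
Every bag has size at most 5, so the width is 5 − 1 = 4 and tw(G) ≤ 4. Conversely, {2, 3, 7, 8, 9} is a clique of size 5, and the vertices of any clique must share a bag in every tree decomposition; so some bag has ≥ 5 vertices and tw(G) ≥ 4. Combining the bounds, tw(G) = 4.

4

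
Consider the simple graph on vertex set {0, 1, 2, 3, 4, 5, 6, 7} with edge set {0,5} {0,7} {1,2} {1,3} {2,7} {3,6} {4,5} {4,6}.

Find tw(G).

A width-2 tree decomposition is:
Bags: B1 = {3, 4, 6}  B2 = {3, 4, 5}  B3 = {0, 3, 5}  B4 = {0, 3, 7}  B5 = {2, 3, 7}  B6 = {1, 2, 3}
Tree: B1–B2, B2–B3, B3–B4, B4–B5, B5–B6
Each bag holds 3 vertices, so the decomposition has width 2, which upper-bounds the treewidth. For the lower bound, G contains the cycle 3–6–4–5–0–7–2–1–3, so G is not a forest; only forests have treewidth ≤ 1, hence tw(G) ≥ 2. Combining the bounds, tw(G) = 2.

2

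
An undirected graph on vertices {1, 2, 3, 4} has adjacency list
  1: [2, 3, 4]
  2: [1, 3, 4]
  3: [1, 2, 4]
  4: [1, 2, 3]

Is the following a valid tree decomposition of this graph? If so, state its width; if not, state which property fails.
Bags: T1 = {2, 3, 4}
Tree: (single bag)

No — vertex 1 appears in no bag.

A tree decomposition must satisfy three properties: every vertex lies in some bag; for every edge, both endpoints lie together in some bag; and for every vertex, the bags containing it form a connected subtree. Here vertex 1 appears in no bag, so the decomposition is invalid.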